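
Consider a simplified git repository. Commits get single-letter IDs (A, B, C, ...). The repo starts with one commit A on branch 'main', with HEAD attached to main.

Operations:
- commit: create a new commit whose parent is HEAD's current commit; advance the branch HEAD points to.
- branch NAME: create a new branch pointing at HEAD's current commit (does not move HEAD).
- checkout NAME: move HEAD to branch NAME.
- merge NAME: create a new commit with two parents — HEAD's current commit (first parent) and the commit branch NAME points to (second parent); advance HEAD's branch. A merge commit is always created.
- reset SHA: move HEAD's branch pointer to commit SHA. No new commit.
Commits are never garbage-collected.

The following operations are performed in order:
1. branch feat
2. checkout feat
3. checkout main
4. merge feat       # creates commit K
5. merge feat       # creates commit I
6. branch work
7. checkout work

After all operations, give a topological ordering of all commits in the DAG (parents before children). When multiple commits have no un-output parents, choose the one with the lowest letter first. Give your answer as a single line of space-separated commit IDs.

After op 1 (branch): HEAD=main@A [feat=A main=A]
After op 2 (checkout): HEAD=feat@A [feat=A main=A]
After op 3 (checkout): HEAD=main@A [feat=A main=A]
After op 4 (merge): HEAD=main@K [feat=A main=K]
After op 5 (merge): HEAD=main@I [feat=A main=I]
After op 6 (branch): HEAD=main@I [feat=A main=I work=I]
After op 7 (checkout): HEAD=work@I [feat=A main=I work=I]
commit A: parents=[]
commit I: parents=['K', 'A']
commit K: parents=['A', 'A']

Answer: A K I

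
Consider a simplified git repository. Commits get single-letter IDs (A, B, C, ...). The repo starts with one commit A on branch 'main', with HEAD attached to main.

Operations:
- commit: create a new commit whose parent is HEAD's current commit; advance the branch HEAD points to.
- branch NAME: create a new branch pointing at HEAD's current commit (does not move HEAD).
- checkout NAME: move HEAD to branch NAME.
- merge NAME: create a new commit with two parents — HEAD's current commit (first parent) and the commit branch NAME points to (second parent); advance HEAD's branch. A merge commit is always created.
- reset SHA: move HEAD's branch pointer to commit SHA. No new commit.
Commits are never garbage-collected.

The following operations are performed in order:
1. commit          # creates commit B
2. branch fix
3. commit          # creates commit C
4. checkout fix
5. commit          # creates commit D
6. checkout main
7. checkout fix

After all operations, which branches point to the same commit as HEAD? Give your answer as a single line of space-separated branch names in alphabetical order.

Answer: fix

Derivation:
After op 1 (commit): HEAD=main@B [main=B]
After op 2 (branch): HEAD=main@B [fix=B main=B]
After op 3 (commit): HEAD=main@C [fix=B main=C]
After op 4 (checkout): HEAD=fix@B [fix=B main=C]
After op 5 (commit): HEAD=fix@D [fix=D main=C]
After op 6 (checkout): HEAD=main@C [fix=D main=C]
After op 7 (checkout): HEAD=fix@D [fix=D main=C]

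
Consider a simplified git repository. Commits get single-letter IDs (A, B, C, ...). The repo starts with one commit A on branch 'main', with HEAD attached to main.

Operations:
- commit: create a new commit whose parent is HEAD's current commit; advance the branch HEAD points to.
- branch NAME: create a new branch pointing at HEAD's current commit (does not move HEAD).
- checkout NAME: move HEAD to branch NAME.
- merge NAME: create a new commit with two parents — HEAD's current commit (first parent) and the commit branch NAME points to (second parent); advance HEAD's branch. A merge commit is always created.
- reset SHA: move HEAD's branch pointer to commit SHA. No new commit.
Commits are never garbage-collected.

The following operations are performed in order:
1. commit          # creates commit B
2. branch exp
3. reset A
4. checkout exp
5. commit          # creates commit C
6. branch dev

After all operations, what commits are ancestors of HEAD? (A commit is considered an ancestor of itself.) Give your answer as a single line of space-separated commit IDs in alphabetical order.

Answer: A B C

Derivation:
After op 1 (commit): HEAD=main@B [main=B]
After op 2 (branch): HEAD=main@B [exp=B main=B]
After op 3 (reset): HEAD=main@A [exp=B main=A]
After op 4 (checkout): HEAD=exp@B [exp=B main=A]
After op 5 (commit): HEAD=exp@C [exp=C main=A]
After op 6 (branch): HEAD=exp@C [dev=C exp=C main=A]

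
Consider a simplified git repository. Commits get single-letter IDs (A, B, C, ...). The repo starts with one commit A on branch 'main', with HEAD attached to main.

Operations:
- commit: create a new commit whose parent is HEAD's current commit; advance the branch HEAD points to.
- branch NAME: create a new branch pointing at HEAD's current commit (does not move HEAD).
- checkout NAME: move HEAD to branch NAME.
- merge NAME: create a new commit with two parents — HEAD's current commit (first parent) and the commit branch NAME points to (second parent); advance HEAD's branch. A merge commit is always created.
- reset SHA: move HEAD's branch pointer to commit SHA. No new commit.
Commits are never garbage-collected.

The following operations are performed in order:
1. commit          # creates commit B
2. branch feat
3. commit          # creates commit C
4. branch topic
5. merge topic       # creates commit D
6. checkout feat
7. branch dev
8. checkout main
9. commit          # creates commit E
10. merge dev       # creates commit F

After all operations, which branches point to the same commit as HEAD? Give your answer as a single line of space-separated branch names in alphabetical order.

Answer: main

Derivation:
After op 1 (commit): HEAD=main@B [main=B]
After op 2 (branch): HEAD=main@B [feat=B main=B]
After op 3 (commit): HEAD=main@C [feat=B main=C]
After op 4 (branch): HEAD=main@C [feat=B main=C topic=C]
After op 5 (merge): HEAD=main@D [feat=B main=D topic=C]
After op 6 (checkout): HEAD=feat@B [feat=B main=D topic=C]
After op 7 (branch): HEAD=feat@B [dev=B feat=B main=D topic=C]
After op 8 (checkout): HEAD=main@D [dev=B feat=B main=D topic=C]
After op 9 (commit): HEAD=main@E [dev=B feat=B main=E topic=C]
After op 10 (merge): HEAD=main@F [dev=B feat=B main=F topic=C]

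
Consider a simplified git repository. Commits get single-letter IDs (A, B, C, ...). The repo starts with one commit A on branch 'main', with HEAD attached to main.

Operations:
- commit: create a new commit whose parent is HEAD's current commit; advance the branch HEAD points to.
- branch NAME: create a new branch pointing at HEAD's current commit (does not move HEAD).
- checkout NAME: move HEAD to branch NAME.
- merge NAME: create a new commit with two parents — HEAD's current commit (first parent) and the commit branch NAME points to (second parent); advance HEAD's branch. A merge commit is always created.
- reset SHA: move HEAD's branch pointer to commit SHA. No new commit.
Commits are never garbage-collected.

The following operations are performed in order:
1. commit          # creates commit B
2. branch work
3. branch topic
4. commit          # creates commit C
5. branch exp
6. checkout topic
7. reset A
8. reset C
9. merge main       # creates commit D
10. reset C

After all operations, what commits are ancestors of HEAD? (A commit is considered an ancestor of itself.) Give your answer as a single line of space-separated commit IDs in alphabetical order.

After op 1 (commit): HEAD=main@B [main=B]
After op 2 (branch): HEAD=main@B [main=B work=B]
After op 3 (branch): HEAD=main@B [main=B topic=B work=B]
After op 4 (commit): HEAD=main@C [main=C topic=B work=B]
After op 5 (branch): HEAD=main@C [exp=C main=C topic=B work=B]
After op 6 (checkout): HEAD=topic@B [exp=C main=C topic=B work=B]
After op 7 (reset): HEAD=topic@A [exp=C main=C topic=A work=B]
After op 8 (reset): HEAD=topic@C [exp=C main=C topic=C work=B]
After op 9 (merge): HEAD=topic@D [exp=C main=C topic=D work=B]
After op 10 (reset): HEAD=topic@C [exp=C main=C topic=C work=B]

Answer: A B C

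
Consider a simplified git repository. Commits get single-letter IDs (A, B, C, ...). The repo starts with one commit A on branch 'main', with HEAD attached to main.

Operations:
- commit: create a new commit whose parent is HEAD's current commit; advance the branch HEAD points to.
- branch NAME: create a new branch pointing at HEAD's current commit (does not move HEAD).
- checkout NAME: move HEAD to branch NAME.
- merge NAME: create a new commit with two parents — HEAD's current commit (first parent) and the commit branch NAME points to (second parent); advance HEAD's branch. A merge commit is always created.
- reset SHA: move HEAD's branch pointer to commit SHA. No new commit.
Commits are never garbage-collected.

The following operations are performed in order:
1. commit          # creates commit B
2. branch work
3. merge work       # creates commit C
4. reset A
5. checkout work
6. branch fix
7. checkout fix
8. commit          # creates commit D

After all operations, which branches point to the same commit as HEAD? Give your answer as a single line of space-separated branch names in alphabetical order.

Answer: fix

Derivation:
After op 1 (commit): HEAD=main@B [main=B]
After op 2 (branch): HEAD=main@B [main=B work=B]
After op 3 (merge): HEAD=main@C [main=C work=B]
After op 4 (reset): HEAD=main@A [main=A work=B]
After op 5 (checkout): HEAD=work@B [main=A work=B]
After op 6 (branch): HEAD=work@B [fix=B main=A work=B]
After op 7 (checkout): HEAD=fix@B [fix=B main=A work=B]
After op 8 (commit): HEAD=fix@D [fix=D main=A work=B]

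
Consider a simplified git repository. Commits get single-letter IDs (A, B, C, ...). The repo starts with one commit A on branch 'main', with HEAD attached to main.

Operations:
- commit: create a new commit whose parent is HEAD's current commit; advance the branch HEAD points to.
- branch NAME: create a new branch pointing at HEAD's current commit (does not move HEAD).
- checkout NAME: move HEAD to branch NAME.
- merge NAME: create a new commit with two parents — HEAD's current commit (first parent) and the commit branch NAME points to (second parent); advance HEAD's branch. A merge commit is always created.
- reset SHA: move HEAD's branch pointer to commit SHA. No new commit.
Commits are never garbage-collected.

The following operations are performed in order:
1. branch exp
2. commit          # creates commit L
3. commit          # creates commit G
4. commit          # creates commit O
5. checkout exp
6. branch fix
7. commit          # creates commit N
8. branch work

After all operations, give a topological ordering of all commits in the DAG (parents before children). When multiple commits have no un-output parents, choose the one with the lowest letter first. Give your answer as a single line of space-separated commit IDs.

After op 1 (branch): HEAD=main@A [exp=A main=A]
After op 2 (commit): HEAD=main@L [exp=A main=L]
After op 3 (commit): HEAD=main@G [exp=A main=G]
After op 4 (commit): HEAD=main@O [exp=A main=O]
After op 5 (checkout): HEAD=exp@A [exp=A main=O]
After op 6 (branch): HEAD=exp@A [exp=A fix=A main=O]
After op 7 (commit): HEAD=exp@N [exp=N fix=A main=O]
After op 8 (branch): HEAD=exp@N [exp=N fix=A main=O work=N]
commit A: parents=[]
commit G: parents=['L']
commit L: parents=['A']
commit N: parents=['A']
commit O: parents=['G']

Answer: A L G N O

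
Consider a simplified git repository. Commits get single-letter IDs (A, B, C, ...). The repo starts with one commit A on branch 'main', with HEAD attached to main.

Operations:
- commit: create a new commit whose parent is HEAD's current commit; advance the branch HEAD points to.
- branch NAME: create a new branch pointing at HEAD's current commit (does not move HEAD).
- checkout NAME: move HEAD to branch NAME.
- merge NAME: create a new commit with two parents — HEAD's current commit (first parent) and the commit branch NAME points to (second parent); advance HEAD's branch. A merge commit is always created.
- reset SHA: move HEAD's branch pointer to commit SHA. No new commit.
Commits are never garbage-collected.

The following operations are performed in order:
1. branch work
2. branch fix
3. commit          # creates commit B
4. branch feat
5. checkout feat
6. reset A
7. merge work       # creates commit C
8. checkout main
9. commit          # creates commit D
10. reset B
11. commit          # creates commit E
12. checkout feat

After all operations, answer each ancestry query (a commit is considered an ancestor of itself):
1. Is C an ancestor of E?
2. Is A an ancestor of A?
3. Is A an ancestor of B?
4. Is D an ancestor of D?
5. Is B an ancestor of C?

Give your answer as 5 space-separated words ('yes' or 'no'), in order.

Answer: no yes yes yes no

Derivation:
After op 1 (branch): HEAD=main@A [main=A work=A]
After op 2 (branch): HEAD=main@A [fix=A main=A work=A]
After op 3 (commit): HEAD=main@B [fix=A main=B work=A]
After op 4 (branch): HEAD=main@B [feat=B fix=A main=B work=A]
After op 5 (checkout): HEAD=feat@B [feat=B fix=A main=B work=A]
After op 6 (reset): HEAD=feat@A [feat=A fix=A main=B work=A]
After op 7 (merge): HEAD=feat@C [feat=C fix=A main=B work=A]
After op 8 (checkout): HEAD=main@B [feat=C fix=A main=B work=A]
After op 9 (commit): HEAD=main@D [feat=C fix=A main=D work=A]
After op 10 (reset): HEAD=main@B [feat=C fix=A main=B work=A]
After op 11 (commit): HEAD=main@E [feat=C fix=A main=E work=A]
After op 12 (checkout): HEAD=feat@C [feat=C fix=A main=E work=A]
ancestors(E) = {A,B,E}; C in? no
ancestors(A) = {A}; A in? yes
ancestors(B) = {A,B}; A in? yes
ancestors(D) = {A,B,D}; D in? yes
ancestors(C) = {A,C}; B in? no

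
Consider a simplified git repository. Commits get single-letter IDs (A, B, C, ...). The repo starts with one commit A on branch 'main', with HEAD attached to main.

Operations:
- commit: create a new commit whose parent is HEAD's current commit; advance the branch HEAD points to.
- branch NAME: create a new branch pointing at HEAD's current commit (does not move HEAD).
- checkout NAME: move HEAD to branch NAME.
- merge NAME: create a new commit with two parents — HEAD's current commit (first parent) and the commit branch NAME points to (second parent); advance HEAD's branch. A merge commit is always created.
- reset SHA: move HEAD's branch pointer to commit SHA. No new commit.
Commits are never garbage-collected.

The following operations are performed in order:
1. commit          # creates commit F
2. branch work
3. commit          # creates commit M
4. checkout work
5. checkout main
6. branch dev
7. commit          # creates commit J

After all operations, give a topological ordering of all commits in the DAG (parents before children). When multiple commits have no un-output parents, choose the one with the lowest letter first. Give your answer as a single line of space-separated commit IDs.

After op 1 (commit): HEAD=main@F [main=F]
After op 2 (branch): HEAD=main@F [main=F work=F]
After op 3 (commit): HEAD=main@M [main=M work=F]
After op 4 (checkout): HEAD=work@F [main=M work=F]
After op 5 (checkout): HEAD=main@M [main=M work=F]
After op 6 (branch): HEAD=main@M [dev=M main=M work=F]
After op 7 (commit): HEAD=main@J [dev=M main=J work=F]
commit A: parents=[]
commit F: parents=['A']
commit J: parents=['M']
commit M: parents=['F']

Answer: A F M J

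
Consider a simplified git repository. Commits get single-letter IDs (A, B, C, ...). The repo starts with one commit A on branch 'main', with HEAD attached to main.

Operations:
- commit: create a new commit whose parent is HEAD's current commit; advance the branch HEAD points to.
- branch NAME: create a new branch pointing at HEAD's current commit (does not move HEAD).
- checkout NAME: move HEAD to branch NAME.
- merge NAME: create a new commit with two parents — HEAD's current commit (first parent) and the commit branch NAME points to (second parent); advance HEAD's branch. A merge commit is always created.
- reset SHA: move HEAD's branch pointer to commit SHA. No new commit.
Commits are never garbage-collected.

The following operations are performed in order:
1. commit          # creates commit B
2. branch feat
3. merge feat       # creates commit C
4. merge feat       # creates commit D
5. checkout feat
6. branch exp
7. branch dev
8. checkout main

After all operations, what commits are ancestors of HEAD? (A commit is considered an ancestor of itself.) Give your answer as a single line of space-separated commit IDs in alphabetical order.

Answer: A B C D

Derivation:
After op 1 (commit): HEAD=main@B [main=B]
After op 2 (branch): HEAD=main@B [feat=B main=B]
After op 3 (merge): HEAD=main@C [feat=B main=C]
After op 4 (merge): HEAD=main@D [feat=B main=D]
After op 5 (checkout): HEAD=feat@B [feat=B main=D]
After op 6 (branch): HEAD=feat@B [exp=B feat=B main=D]
After op 7 (branch): HEAD=feat@B [dev=B exp=B feat=B main=D]
After op 8 (checkout): HEAD=main@D [dev=B exp=B feat=B main=D]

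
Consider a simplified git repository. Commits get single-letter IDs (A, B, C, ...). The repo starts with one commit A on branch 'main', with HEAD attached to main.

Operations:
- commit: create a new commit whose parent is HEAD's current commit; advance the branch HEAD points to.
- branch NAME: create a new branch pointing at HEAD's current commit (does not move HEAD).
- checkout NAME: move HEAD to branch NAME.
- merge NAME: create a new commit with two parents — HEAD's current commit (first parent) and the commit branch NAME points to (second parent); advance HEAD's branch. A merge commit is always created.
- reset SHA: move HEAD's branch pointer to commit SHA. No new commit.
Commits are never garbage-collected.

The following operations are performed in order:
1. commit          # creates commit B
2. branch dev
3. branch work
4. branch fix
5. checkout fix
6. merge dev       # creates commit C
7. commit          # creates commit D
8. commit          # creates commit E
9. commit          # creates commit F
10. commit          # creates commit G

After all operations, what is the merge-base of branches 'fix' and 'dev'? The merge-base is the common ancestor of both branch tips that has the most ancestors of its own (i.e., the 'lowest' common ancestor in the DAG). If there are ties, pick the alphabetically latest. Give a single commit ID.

Answer: B

Derivation:
After op 1 (commit): HEAD=main@B [main=B]
After op 2 (branch): HEAD=main@B [dev=B main=B]
After op 3 (branch): HEAD=main@B [dev=B main=B work=B]
After op 4 (branch): HEAD=main@B [dev=B fix=B main=B work=B]
After op 5 (checkout): HEAD=fix@B [dev=B fix=B main=B work=B]
After op 6 (merge): HEAD=fix@C [dev=B fix=C main=B work=B]
After op 7 (commit): HEAD=fix@D [dev=B fix=D main=B work=B]
After op 8 (commit): HEAD=fix@E [dev=B fix=E main=B work=B]
After op 9 (commit): HEAD=fix@F [dev=B fix=F main=B work=B]
After op 10 (commit): HEAD=fix@G [dev=B fix=G main=B work=B]
ancestors(fix=G): ['A', 'B', 'C', 'D', 'E', 'F', 'G']
ancestors(dev=B): ['A', 'B']
common: ['A', 'B']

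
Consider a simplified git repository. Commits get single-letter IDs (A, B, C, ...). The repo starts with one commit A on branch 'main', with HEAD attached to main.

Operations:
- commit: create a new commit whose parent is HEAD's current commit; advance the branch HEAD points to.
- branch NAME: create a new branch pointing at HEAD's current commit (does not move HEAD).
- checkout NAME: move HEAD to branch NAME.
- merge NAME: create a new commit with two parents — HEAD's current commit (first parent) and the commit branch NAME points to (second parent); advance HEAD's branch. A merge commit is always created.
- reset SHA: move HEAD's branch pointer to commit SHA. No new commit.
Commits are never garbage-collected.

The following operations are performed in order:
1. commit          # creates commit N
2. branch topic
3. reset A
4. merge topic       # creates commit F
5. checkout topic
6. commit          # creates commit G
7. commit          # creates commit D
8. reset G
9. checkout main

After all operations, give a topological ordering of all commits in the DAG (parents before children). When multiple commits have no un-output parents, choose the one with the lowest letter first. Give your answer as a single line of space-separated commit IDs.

After op 1 (commit): HEAD=main@N [main=N]
After op 2 (branch): HEAD=main@N [main=N topic=N]
After op 3 (reset): HEAD=main@A [main=A topic=N]
After op 4 (merge): HEAD=main@F [main=F topic=N]
After op 5 (checkout): HEAD=topic@N [main=F topic=N]
After op 6 (commit): HEAD=topic@G [main=F topic=G]
After op 7 (commit): HEAD=topic@D [main=F topic=D]
After op 8 (reset): HEAD=topic@G [main=F topic=G]
After op 9 (checkout): HEAD=main@F [main=F topic=G]
commit A: parents=[]
commit D: parents=['G']
commit F: parents=['A', 'N']
commit G: parents=['N']
commit N: parents=['A']

Answer: A N F G D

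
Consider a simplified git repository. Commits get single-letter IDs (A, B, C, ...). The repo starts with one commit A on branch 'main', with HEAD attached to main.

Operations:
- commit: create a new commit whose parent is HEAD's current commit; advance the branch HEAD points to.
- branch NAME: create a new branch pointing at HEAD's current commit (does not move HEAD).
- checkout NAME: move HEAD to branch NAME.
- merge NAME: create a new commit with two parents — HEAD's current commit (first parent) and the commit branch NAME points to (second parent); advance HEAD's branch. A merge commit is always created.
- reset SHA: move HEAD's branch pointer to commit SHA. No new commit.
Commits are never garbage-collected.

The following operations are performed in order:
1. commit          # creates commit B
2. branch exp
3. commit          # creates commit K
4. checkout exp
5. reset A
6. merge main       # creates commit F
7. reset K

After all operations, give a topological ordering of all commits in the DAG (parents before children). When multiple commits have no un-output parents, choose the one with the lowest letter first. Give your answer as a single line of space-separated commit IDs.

After op 1 (commit): HEAD=main@B [main=B]
After op 2 (branch): HEAD=main@B [exp=B main=B]
After op 3 (commit): HEAD=main@K [exp=B main=K]
After op 4 (checkout): HEAD=exp@B [exp=B main=K]
After op 5 (reset): HEAD=exp@A [exp=A main=K]
After op 6 (merge): HEAD=exp@F [exp=F main=K]
After op 7 (reset): HEAD=exp@K [exp=K main=K]
commit A: parents=[]
commit B: parents=['A']
commit F: parents=['A', 'K']
commit K: parents=['B']

Answer: A B K F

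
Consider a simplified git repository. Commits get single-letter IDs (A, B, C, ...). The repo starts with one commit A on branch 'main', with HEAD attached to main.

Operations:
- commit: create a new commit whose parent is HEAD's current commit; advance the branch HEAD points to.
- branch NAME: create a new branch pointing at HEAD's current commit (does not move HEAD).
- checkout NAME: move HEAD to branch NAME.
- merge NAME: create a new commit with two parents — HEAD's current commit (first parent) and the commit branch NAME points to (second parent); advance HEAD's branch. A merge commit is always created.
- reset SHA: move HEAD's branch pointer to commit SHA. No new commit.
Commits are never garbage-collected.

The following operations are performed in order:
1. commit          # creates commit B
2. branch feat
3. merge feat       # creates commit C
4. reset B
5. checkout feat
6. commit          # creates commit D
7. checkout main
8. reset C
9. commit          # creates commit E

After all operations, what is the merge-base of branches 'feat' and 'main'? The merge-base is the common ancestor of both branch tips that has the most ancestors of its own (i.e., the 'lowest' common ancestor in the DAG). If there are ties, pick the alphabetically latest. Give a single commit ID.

After op 1 (commit): HEAD=main@B [main=B]
After op 2 (branch): HEAD=main@B [feat=B main=B]
After op 3 (merge): HEAD=main@C [feat=B main=C]
After op 4 (reset): HEAD=main@B [feat=B main=B]
After op 5 (checkout): HEAD=feat@B [feat=B main=B]
After op 6 (commit): HEAD=feat@D [feat=D main=B]
After op 7 (checkout): HEAD=main@B [feat=D main=B]
After op 8 (reset): HEAD=main@C [feat=D main=C]
After op 9 (commit): HEAD=main@E [feat=D main=E]
ancestors(feat=D): ['A', 'B', 'D']
ancestors(main=E): ['A', 'B', 'C', 'E']
common: ['A', 'B']

Answer: B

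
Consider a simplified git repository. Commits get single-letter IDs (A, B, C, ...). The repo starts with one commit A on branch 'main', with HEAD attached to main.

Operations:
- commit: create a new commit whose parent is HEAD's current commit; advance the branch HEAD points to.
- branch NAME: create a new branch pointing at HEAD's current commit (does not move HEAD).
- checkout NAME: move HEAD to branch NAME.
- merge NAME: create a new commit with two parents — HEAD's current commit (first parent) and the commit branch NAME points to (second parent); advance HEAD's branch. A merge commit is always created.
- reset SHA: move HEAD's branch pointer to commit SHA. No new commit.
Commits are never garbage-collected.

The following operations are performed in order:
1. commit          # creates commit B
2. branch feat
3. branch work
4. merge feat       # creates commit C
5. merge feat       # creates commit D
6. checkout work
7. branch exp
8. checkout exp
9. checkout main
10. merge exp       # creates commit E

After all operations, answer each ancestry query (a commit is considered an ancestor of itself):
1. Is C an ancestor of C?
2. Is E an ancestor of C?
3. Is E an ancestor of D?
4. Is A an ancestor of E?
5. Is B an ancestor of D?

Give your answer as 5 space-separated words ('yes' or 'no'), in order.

After op 1 (commit): HEAD=main@B [main=B]
After op 2 (branch): HEAD=main@B [feat=B main=B]
After op 3 (branch): HEAD=main@B [feat=B main=B work=B]
After op 4 (merge): HEAD=main@C [feat=B main=C work=B]
After op 5 (merge): HEAD=main@D [feat=B main=D work=B]
After op 6 (checkout): HEAD=work@B [feat=B main=D work=B]
After op 7 (branch): HEAD=work@B [exp=B feat=B main=D work=B]
After op 8 (checkout): HEAD=exp@B [exp=B feat=B main=D work=B]
After op 9 (checkout): HEAD=main@D [exp=B feat=B main=D work=B]
After op 10 (merge): HEAD=main@E [exp=B feat=B main=E work=B]
ancestors(C) = {A,B,C}; C in? yes
ancestors(C) = {A,B,C}; E in? no
ancestors(D) = {A,B,C,D}; E in? no
ancestors(E) = {A,B,C,D,E}; A in? yes
ancestors(D) = {A,B,C,D}; B in? yes

Answer: yes no no yes yes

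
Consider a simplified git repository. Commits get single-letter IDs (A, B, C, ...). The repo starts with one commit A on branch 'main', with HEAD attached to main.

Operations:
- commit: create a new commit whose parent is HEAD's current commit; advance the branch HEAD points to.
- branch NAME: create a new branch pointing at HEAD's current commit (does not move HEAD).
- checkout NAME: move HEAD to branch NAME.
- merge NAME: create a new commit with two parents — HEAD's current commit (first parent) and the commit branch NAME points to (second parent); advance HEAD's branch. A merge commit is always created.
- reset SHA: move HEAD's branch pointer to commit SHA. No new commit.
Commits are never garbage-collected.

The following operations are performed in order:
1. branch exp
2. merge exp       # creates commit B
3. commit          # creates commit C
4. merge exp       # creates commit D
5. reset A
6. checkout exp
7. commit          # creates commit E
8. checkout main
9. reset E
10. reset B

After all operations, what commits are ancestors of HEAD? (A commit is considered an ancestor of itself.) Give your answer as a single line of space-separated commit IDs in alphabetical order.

Answer: A B

Derivation:
After op 1 (branch): HEAD=main@A [exp=A main=A]
After op 2 (merge): HEAD=main@B [exp=A main=B]
After op 3 (commit): HEAD=main@C [exp=A main=C]
After op 4 (merge): HEAD=main@D [exp=A main=D]
After op 5 (reset): HEAD=main@A [exp=A main=A]
After op 6 (checkout): HEAD=exp@A [exp=A main=A]
After op 7 (commit): HEAD=exp@E [exp=E main=A]
After op 8 (checkout): HEAD=main@A [exp=E main=A]
After op 9 (reset): HEAD=main@E [exp=E main=E]
After op 10 (reset): HEAD=main@B [exp=E main=B]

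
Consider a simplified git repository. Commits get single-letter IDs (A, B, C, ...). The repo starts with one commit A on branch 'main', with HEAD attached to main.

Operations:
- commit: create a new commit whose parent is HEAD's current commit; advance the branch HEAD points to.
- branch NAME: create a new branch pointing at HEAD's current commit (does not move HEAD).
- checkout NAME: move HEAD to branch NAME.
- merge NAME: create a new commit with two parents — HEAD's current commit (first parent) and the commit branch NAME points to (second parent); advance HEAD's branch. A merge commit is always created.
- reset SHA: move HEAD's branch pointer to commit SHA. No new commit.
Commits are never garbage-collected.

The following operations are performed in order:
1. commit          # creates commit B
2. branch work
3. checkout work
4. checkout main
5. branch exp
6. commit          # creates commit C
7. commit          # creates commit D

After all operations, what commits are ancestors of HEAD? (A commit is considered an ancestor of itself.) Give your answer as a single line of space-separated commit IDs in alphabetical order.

After op 1 (commit): HEAD=main@B [main=B]
After op 2 (branch): HEAD=main@B [main=B work=B]
After op 3 (checkout): HEAD=work@B [main=B work=B]
After op 4 (checkout): HEAD=main@B [main=B work=B]
After op 5 (branch): HEAD=main@B [exp=B main=B work=B]
After op 6 (commit): HEAD=main@C [exp=B main=C work=B]
After op 7 (commit): HEAD=main@D [exp=B main=D work=B]

Answer: A B C D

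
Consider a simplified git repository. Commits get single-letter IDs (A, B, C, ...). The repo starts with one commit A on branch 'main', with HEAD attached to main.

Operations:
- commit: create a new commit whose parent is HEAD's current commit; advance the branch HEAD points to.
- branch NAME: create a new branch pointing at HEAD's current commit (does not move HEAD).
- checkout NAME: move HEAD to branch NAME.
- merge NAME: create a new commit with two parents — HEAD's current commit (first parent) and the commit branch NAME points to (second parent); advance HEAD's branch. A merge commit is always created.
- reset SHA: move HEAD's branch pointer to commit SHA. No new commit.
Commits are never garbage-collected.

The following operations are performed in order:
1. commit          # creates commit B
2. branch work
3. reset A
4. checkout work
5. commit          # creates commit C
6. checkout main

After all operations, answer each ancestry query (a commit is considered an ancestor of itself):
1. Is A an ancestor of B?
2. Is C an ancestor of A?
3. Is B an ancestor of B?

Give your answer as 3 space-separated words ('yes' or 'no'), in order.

Answer: yes no yes

Derivation:
After op 1 (commit): HEAD=main@B [main=B]
After op 2 (branch): HEAD=main@B [main=B work=B]
After op 3 (reset): HEAD=main@A [main=A work=B]
After op 4 (checkout): HEAD=work@B [main=A work=B]
After op 5 (commit): HEAD=work@C [main=A work=C]
After op 6 (checkout): HEAD=main@A [main=A work=C]
ancestors(B) = {A,B}; A in? yes
ancestors(A) = {A}; C in? no
ancestors(B) = {A,B}; B in? yes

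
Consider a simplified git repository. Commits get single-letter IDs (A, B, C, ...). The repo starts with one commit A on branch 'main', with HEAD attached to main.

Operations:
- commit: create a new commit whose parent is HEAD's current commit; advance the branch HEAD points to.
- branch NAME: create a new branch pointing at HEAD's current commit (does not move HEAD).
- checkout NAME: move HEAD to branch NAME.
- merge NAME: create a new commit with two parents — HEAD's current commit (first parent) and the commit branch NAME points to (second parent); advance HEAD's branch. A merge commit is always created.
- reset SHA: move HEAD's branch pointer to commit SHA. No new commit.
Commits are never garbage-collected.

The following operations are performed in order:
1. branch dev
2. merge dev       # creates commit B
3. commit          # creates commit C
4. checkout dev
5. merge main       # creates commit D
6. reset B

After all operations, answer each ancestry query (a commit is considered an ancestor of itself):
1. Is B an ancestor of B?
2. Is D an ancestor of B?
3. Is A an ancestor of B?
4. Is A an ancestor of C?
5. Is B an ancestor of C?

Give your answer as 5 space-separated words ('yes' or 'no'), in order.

After op 1 (branch): HEAD=main@A [dev=A main=A]
After op 2 (merge): HEAD=main@B [dev=A main=B]
After op 3 (commit): HEAD=main@C [dev=A main=C]
After op 4 (checkout): HEAD=dev@A [dev=A main=C]
After op 5 (merge): HEAD=dev@D [dev=D main=C]
After op 6 (reset): HEAD=dev@B [dev=B main=C]
ancestors(B) = {A,B}; B in? yes
ancestors(B) = {A,B}; D in? no
ancestors(B) = {A,B}; A in? yes
ancestors(C) = {A,B,C}; A in? yes
ancestors(C) = {A,B,C}; B in? yes

Answer: yes no yes yes yes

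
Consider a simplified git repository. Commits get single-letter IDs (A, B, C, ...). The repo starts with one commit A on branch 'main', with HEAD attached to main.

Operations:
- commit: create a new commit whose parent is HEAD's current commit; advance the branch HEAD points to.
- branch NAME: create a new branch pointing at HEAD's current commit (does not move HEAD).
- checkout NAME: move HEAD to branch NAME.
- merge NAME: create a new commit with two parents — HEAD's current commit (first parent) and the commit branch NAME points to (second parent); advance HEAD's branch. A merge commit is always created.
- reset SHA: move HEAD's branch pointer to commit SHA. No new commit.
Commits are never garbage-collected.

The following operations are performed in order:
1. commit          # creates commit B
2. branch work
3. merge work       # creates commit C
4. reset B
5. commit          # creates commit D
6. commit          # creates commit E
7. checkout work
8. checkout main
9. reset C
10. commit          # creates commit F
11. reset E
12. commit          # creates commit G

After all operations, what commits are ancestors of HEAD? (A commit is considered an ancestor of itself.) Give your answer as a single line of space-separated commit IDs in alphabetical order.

After op 1 (commit): HEAD=main@B [main=B]
After op 2 (branch): HEAD=main@B [main=B work=B]
After op 3 (merge): HEAD=main@C [main=C work=B]
After op 4 (reset): HEAD=main@B [main=B work=B]
After op 5 (commit): HEAD=main@D [main=D work=B]
After op 6 (commit): HEAD=main@E [main=E work=B]
After op 7 (checkout): HEAD=work@B [main=E work=B]
After op 8 (checkout): HEAD=main@E [main=E work=B]
After op 9 (reset): HEAD=main@C [main=C work=B]
After op 10 (commit): HEAD=main@F [main=F work=B]
After op 11 (reset): HEAD=main@E [main=E work=B]
After op 12 (commit): HEAD=main@G [main=G work=B]

Answer: A B D E G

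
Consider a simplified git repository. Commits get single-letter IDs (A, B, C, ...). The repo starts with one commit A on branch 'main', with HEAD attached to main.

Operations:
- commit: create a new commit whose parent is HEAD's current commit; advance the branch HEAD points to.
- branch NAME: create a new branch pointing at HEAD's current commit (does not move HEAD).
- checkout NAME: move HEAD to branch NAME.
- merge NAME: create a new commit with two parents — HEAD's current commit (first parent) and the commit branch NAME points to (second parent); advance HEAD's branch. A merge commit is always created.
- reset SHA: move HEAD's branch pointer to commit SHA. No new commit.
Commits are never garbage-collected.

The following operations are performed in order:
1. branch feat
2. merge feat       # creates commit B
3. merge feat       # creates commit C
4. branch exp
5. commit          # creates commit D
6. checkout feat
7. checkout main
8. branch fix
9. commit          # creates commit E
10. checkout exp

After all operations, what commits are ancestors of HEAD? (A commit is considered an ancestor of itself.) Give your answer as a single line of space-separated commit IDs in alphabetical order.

Answer: A B C

Derivation:
After op 1 (branch): HEAD=main@A [feat=A main=A]
After op 2 (merge): HEAD=main@B [feat=A main=B]
After op 3 (merge): HEAD=main@C [feat=A main=C]
After op 4 (branch): HEAD=main@C [exp=C feat=A main=C]
After op 5 (commit): HEAD=main@D [exp=C feat=A main=D]
After op 6 (checkout): HEAD=feat@A [exp=C feat=A main=D]
After op 7 (checkout): HEAD=main@D [exp=C feat=A main=D]
After op 8 (branch): HEAD=main@D [exp=C feat=A fix=D main=D]
After op 9 (commit): HEAD=main@E [exp=C feat=A fix=D main=E]
After op 10 (checkout): HEAD=exp@C [exp=C feat=A fix=D main=E]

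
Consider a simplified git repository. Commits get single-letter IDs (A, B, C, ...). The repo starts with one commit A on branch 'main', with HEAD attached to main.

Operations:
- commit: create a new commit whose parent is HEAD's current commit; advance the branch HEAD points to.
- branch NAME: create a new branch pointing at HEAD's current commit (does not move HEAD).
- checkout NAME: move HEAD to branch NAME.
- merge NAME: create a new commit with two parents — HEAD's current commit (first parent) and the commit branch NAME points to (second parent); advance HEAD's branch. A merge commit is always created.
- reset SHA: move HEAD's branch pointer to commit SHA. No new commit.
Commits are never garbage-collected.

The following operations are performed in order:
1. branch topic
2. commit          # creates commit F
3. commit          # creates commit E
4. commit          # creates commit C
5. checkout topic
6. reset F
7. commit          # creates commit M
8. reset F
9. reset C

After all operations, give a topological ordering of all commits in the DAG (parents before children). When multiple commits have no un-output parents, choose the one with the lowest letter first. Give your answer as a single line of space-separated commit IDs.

Answer: A F E C M

Derivation:
After op 1 (branch): HEAD=main@A [main=A topic=A]
After op 2 (commit): HEAD=main@F [main=F topic=A]
After op 3 (commit): HEAD=main@E [main=E topic=A]
After op 4 (commit): HEAD=main@C [main=C topic=A]
After op 5 (checkout): HEAD=topic@A [main=C topic=A]
After op 6 (reset): HEAD=topic@F [main=C topic=F]
After op 7 (commit): HEAD=topic@M [main=C topic=M]
After op 8 (reset): HEAD=topic@F [main=C topic=F]
After op 9 (reset): HEAD=topic@C [main=C topic=C]
commit A: parents=[]
commit C: parents=['E']
commit E: parents=['F']
commit F: parents=['A']
commit M: parents=['F']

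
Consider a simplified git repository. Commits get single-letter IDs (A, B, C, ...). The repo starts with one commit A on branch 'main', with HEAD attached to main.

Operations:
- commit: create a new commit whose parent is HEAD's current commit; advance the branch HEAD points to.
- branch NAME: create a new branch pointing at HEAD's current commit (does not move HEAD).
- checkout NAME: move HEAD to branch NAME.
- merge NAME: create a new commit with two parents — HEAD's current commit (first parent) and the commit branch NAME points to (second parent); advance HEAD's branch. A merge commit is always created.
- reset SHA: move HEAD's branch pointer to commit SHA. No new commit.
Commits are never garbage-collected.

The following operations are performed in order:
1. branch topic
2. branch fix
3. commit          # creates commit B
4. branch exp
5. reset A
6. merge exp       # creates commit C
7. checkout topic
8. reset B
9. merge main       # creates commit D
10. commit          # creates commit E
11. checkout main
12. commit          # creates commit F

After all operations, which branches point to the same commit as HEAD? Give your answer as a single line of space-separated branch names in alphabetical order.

Answer: main

Derivation:
After op 1 (branch): HEAD=main@A [main=A topic=A]
After op 2 (branch): HEAD=main@A [fix=A main=A topic=A]
After op 3 (commit): HEAD=main@B [fix=A main=B topic=A]
After op 4 (branch): HEAD=main@B [exp=B fix=A main=B topic=A]
After op 5 (reset): HEAD=main@A [exp=B fix=A main=A topic=A]
After op 6 (merge): HEAD=main@C [exp=B fix=A main=C topic=A]
After op 7 (checkout): HEAD=topic@A [exp=B fix=A main=C topic=A]
After op 8 (reset): HEAD=topic@B [exp=B fix=A main=C topic=B]
After op 9 (merge): HEAD=topic@D [exp=B fix=A main=C topic=D]
After op 10 (commit): HEAD=topic@E [exp=B fix=A main=C topic=E]
After op 11 (checkout): HEAD=main@C [exp=B fix=A main=C topic=E]
After op 12 (commit): HEAD=main@F [exp=B fix=A main=F topic=E]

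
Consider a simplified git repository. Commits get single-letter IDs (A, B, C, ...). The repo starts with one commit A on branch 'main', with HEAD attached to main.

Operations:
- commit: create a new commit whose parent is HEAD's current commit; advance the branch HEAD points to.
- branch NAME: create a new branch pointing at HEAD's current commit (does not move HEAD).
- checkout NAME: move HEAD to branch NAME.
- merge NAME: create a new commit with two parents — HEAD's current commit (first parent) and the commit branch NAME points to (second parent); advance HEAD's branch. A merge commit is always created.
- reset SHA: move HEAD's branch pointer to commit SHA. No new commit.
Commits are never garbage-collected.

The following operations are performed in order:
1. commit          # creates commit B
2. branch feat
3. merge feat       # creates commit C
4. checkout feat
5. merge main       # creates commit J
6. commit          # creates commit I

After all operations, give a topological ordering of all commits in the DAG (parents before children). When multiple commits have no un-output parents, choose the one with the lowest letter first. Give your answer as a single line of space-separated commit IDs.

After op 1 (commit): HEAD=main@B [main=B]
After op 2 (branch): HEAD=main@B [feat=B main=B]
After op 3 (merge): HEAD=main@C [feat=B main=C]
After op 4 (checkout): HEAD=feat@B [feat=B main=C]
After op 5 (merge): HEAD=feat@J [feat=J main=C]
After op 6 (commit): HEAD=feat@I [feat=I main=C]
commit A: parents=[]
commit B: parents=['A']
commit C: parents=['B', 'B']
commit I: parents=['J']
commit J: parents=['B', 'C']

Answer: A B C J I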